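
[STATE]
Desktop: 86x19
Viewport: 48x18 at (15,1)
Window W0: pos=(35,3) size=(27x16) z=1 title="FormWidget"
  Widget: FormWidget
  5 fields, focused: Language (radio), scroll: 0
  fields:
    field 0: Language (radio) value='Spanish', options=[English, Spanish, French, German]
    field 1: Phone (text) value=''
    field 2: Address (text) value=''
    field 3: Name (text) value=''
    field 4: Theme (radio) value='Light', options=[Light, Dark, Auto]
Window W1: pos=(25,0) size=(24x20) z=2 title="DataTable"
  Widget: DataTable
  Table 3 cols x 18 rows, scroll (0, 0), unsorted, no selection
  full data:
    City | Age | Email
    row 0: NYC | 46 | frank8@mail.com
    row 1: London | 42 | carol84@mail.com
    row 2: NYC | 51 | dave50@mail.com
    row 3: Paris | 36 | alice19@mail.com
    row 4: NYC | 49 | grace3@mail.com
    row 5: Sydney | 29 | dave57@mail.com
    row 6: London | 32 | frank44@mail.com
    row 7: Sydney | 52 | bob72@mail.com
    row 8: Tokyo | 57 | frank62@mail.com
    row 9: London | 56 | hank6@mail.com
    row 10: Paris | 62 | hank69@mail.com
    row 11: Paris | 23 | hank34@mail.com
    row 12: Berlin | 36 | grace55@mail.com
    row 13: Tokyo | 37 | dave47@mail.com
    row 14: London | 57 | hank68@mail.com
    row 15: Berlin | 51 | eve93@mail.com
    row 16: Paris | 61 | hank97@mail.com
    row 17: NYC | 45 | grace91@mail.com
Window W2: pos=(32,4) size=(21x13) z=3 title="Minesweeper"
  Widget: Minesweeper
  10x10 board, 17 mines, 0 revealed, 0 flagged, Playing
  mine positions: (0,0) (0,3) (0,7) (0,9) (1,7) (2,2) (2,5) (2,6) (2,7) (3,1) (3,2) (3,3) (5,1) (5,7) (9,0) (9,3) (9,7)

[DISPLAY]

          ┃ DataTable            ┃              
          ┠──────────────────────┨              
          ┃City  │Age│Email      ┃━━━━━━━━━━━━┓ 
          ┃──────┏━━━━━━━━━━━━━━━━━━━┓        ┃ 
          ┃NYC   ┃ Minesweeper       ┃────────┨ 
          ┃London┠───────────────────┨ English┃ 
          ┃NYC   ┃■■■■■■■■■■         ┃       ]┃ 
          ┃Paris ┃■■■■■■■■■■         ┃       ]┃ 
          ┃NYC   ┃■■■■■■■■■■         ┃       ]┃ 
          ┃Sydney┃■■■■■■■■■■         ┃ Light  ┃ 
          ┃London┃■■■■■■■■■■         ┃        ┃ 
          ┃Sydney┃■■■■■■■■■■         ┃        ┃ 
          ┃Tokyo ┃■■■■■■■■■■         ┃        ┃ 
          ┃London┃■■■■■■■■■■         ┃        ┃ 
          ┃Paris ┃■■■■■■■■■■         ┃        ┃ 
          ┃Paris ┗━━━━━━━━━━━━━━━━━━━┛        ┃ 
          ┃Berlin│36 │grace55@mai┃            ┃ 
          ┃Tokyo │37 │dave47@mail┃━━━━━━━━━━━━┛ 


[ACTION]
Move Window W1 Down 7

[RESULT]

          ┠──────────────────────┨              
          ┃City  │Age│Email      ┃              
          ┃──────┼───┼───────────┃━━━━━━━━━━━━┓ 
          ┃NYC   ┏━━━━━━━━━━━━━━━━━━━┓        ┃ 
          ┃London┃ Minesweeper       ┃────────┨ 
          ┃NYC   ┠───────────────────┨ English┃ 
          ┃Paris ┃■■■■■■■■■■         ┃       ]┃ 
          ┃NYC   ┃■■■■■■■■■■         ┃       ]┃ 
          ┃Sydney┃■■■■■■■■■■         ┃       ]┃ 
          ┃London┃■■■■■■■■■■         ┃ Light  ┃ 
          ┃Sydney┃■■■■■■■■■■         ┃        ┃ 
          ┃Tokyo ┃■■■■■■■■■■         ┃        ┃ 
          ┃London┃■■■■■■■■■■         ┃        ┃ 
          ┃Paris ┃■■■■■■■■■■         ┃        ┃ 
          ┃Paris ┃■■■■■■■■■■         ┃        ┃ 
          ┃Berlin┗━━━━━━━━━━━━━━━━━━━┛        ┃ 
          ┃Tokyo │37 │dave47@mail┃            ┃ 
          ┗━━━━━━━━━━━━━━━━━━━━━━┛━━━━━━━━━━━━┛ 


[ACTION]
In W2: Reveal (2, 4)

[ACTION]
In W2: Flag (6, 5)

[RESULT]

          ┠──────────────────────┨              
          ┃City  │Age│Email      ┃              
          ┃──────┼───┼───────────┃━━━━━━━━━━━━┓ 
          ┃NYC   ┏━━━━━━━━━━━━━━━━━━━┓        ┃ 
          ┃London┃ Minesweeper       ┃────────┨ 
          ┃NYC   ┠───────────────────┨ English┃ 
          ┃Paris ┃■■■■■■■■■■         ┃       ]┃ 
          ┃NYC   ┃■■■■■■■■■■         ┃       ]┃ 
          ┃Sydney┃■■■■2■■■■■         ┃       ]┃ 
          ┃London┃■■■■■■■■■■         ┃ Light  ┃ 
          ┃Sydney┃■■■■■■■■■■         ┃        ┃ 
          ┃Tokyo ┃■■■■■■■■■■         ┃        ┃ 
          ┃London┃■■■■■⚑■■■■         ┃        ┃ 
          ┃Paris ┃■■■■■■■■■■         ┃        ┃ 
          ┃Paris ┃■■■■■■■■■■         ┃        ┃ 
          ┃Berlin┗━━━━━━━━━━━━━━━━━━━┛        ┃ 
          ┃Tokyo │37 │dave47@mail┃            ┃ 
          ┗━━━━━━━━━━━━━━━━━━━━━━┛━━━━━━━━━━━━┛ 


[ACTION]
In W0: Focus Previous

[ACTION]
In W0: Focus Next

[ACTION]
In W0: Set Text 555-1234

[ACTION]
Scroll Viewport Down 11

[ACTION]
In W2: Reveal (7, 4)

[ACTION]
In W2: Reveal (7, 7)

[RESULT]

          ┠──────────────────────┨              
          ┃City  │Age│Email      ┃              
          ┃──────┼───┼───────────┃━━━━━━━━━━━━┓ 
          ┃NYC   ┏━━━━━━━━━━━━━━━━━━━┓        ┃ 
          ┃London┃ Minesweeper       ┃────────┨ 
          ┃NYC   ┠───────────────────┨ English┃ 
          ┃Paris ┃■■■■■■■■■■         ┃       ]┃ 
          ┃NYC   ┃■■■■■■■■41         ┃       ]┃ 
          ┃Sydney┃■■■■2■■■2          ┃       ]┃ 
          ┃London┃■■■■223■1          ┃ Light  ┃ 
          ┃Sydney┃■■421 1■1          ┃        ┃ 
          ┃Tokyo ┃■■1   1■1          ┃        ┃ 
          ┃London┃111   111          ┃        ┃ 
          ┃Paris ┃                   ┃        ┃ 
          ┃Paris ┃11111 111          ┃        ┃ 
          ┃Berlin┗━━━━━━━━━━━━━━━━━━━┛        ┃ 
          ┃Tokyo │37 │dave47@mail┃            ┃ 
          ┗━━━━━━━━━━━━━━━━━━━━━━┛━━━━━━━━━━━━┛ 


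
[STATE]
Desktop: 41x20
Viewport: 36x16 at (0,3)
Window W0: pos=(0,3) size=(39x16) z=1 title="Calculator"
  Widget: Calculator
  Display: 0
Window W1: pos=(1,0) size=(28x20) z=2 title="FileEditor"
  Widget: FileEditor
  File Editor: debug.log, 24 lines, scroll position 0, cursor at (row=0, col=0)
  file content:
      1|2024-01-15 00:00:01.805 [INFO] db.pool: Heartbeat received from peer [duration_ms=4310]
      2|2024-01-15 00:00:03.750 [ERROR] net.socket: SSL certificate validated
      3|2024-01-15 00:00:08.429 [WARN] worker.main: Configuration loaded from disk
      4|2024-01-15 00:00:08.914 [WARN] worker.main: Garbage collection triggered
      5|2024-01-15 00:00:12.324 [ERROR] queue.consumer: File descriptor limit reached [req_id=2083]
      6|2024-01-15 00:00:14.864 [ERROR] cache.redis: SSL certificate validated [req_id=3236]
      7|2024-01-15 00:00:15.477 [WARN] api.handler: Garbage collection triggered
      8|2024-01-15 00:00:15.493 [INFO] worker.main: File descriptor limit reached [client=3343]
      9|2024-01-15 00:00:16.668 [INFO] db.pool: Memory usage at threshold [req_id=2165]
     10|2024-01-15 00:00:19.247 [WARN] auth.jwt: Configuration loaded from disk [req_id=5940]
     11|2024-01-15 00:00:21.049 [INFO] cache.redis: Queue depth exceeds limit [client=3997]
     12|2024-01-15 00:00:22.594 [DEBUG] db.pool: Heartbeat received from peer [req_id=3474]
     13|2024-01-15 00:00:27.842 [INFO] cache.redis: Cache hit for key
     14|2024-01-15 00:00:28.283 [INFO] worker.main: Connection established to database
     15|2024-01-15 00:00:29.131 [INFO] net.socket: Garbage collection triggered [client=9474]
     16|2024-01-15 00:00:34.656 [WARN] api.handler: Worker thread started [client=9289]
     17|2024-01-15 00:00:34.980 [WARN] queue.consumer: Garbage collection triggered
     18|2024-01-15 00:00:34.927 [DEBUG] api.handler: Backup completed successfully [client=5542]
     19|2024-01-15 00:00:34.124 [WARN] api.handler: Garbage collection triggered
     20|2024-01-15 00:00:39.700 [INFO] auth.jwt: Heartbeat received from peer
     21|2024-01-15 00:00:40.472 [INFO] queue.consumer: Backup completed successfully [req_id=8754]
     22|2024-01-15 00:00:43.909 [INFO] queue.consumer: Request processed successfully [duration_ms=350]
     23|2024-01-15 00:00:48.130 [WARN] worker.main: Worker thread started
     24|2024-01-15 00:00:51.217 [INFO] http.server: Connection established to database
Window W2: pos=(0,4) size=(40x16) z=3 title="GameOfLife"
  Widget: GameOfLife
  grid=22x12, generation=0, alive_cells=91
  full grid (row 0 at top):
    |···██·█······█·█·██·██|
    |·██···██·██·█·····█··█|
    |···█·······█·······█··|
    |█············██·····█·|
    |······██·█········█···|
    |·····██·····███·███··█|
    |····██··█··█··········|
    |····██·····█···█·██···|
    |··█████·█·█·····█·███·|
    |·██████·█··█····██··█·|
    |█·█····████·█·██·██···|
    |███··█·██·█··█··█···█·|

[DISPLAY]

┏┃█024-01-15 00:00:01.805 [▲┃━━━━━━━
┏━━━━━━━━━━━━━━━━━━━━━━━━━━━━━━━━━━━
┃ GameOfLife                        
┠───────────────────────────────────
┃Gen: 0                             
┃···██·█······█·█·██·██             
┃·██···██·██·█·····█··█             
┃···█·······█·······█··             
┃█············██·····█·             
┃······██·█········█···             
┃·····██·····███·███··█             
┃····██··█··█··········             
┃····██·····█···█·██···             
┃··█████·█·█·····█·███·             
┃·██████·█··█····██··█·             
┃█·█····████·█·██·██···             


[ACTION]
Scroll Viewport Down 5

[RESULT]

┏━━━━━━━━━━━━━━━━━━━━━━━━━━━━━━━━━━━
┃ GameOfLife                        
┠───────────────────────────────────
┃Gen: 0                             
┃···██·█······█·█·██·██             
┃·██···██·██·█·····█··█             
┃···█·······█·······█··             
┃█············██·····█·             
┃······██·█········█···             
┃·····██·····███·███··█             
┃····██··█··█··········             
┃····██·····█···█·██···             
┃··█████·█·█·····█·███·             
┃·██████·█··█····██··█·             
┃█·█····████·█·██·██···             
┗━━━━━━━━━━━━━━━━━━━━━━━━━━━━━━━━━━━


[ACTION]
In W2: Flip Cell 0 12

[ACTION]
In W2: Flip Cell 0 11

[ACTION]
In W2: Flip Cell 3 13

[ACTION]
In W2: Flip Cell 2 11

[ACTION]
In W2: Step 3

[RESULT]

┏━━━━━━━━━━━━━━━━━━━━━━━━━━━━━━━━━━━
┃ GameOfLife                        
┠───────────────────────────────────
┃Gen: 3                             
┃···█··············█·██             
┃·█··██·█·············█             
┃··██████············█·             
┃··█·█·············███·             
┃·············█··██·█··             
┃·····█······█···██·█··             
┃······█··██·████······             
┃·······█····███··██···             
┃··········█····█·██···             
┃········███·········█·             
┃·········███·······█··             
┗━━━━━━━━━━━━━━━━━━━━━━━━━━━━━━━━━━━


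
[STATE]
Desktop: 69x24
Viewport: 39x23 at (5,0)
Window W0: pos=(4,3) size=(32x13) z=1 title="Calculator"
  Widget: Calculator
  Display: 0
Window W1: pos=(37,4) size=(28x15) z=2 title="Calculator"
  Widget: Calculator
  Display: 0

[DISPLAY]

                                       
                                       
                                       
━━━━━━━━━━━━━━━━━━━━━━━━━━━━━━┓        
 Calculator                   ┃ ┏━━━━━━
──────────────────────────────┨ ┃ Calcu
                             0┃ ┠──────
┌───┬───┬───┬───┐             ┃ ┃      
│ 7 │ 8 │ 9 │ ÷ │             ┃ ┃┌───┬─
├───┼───┼───┼───┤             ┃ ┃│ 7 │ 
│ 4 │ 5 │ 6 │ × │             ┃ ┃├───┼─
├───┼───┼───┼───┤             ┃ ┃│ 4 │ 
│ 1 │ 2 │ 3 │ - │             ┃ ┃├───┼─
├───┼───┼───┼───┤             ┃ ┃│ 1 │ 
│ 0 │ . │ = │ + │             ┃ ┃├───┼─
━━━━━━━━━━━━━━━━━━━━━━━━━━━━━━┛ ┃│ 0 │ 
                                ┃├───┼─
                                ┃│ C │ 
                                ┗━━━━━━
                                       
                                       
                                       
                                       


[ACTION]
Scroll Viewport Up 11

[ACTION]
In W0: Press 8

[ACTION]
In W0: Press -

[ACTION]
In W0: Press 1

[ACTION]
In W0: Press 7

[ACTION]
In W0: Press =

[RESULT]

                                       
                                       
                                       
━━━━━━━━━━━━━━━━━━━━━━━━━━━━━━┓        
 Calculator                   ┃ ┏━━━━━━
──────────────────────────────┨ ┃ Calcu
                            -9┃ ┠──────
┌───┬───┬───┬───┐             ┃ ┃      
│ 7 │ 8 │ 9 │ ÷ │             ┃ ┃┌───┬─
├───┼───┼───┼───┤             ┃ ┃│ 7 │ 
│ 4 │ 5 │ 6 │ × │             ┃ ┃├───┼─
├───┼───┼───┼───┤             ┃ ┃│ 4 │ 
│ 1 │ 2 │ 3 │ - │             ┃ ┃├───┼─
├───┼───┼───┼───┤             ┃ ┃│ 1 │ 
│ 0 │ . │ = │ + │             ┃ ┃├───┼─
━━━━━━━━━━━━━━━━━━━━━━━━━━━━━━┛ ┃│ 0 │ 
                                ┃├───┼─
                                ┃│ C │ 
                                ┗━━━━━━
                                       
                                       
                                       
                                       


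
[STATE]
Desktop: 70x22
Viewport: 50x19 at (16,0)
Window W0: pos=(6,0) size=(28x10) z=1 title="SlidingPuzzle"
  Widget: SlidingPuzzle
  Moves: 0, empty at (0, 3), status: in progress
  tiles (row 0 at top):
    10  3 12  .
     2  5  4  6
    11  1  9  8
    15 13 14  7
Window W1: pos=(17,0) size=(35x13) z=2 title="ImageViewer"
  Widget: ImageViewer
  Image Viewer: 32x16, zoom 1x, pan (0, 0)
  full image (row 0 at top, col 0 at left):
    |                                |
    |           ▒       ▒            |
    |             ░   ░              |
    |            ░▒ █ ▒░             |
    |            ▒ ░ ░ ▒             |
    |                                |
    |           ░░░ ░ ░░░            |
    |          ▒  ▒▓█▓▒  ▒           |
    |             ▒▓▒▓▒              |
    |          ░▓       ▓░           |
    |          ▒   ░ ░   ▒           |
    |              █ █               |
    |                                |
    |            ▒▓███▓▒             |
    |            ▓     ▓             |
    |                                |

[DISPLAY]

━┏━━━━━━━━━━━━━━━━━━━━━━━━━━━━━━━━━┓              
u┃ ImageViewer                     ┃              
─┠─────────────────────────────────┨              
─┃                                 ┃              
 ┃           ▒       ▒             ┃              
─┃             ░   ░               ┃              
 ┃            ░▒ █ ▒░              ┃              
─┃            ▒ ░ ░ ▒              ┃              
 ┃                                 ┃              
━┃           ░░░ ░ ░░░             ┃              
 ┃          ▒  ▒▓█▓▒  ▒            ┃              
 ┃             ▒▓▒▓▒               ┃              
 ┗━━━━━━━━━━━━━━━━━━━━━━━━━━━━━━━━━┛              
                                                  
                                                  
                                                  
                                                  
                                                  
                                                  


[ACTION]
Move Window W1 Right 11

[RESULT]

━━━━━━━━━━━━┏━━━━━━━━━━━━━━━━━━━━━━━━━━━━━━━━━┓   
uzzle       ┃ ImageViewer                     ┃   
────────────┠─────────────────────────────────┨   
─┬────┬────┐┃                                 ┃   
 │ 12 │    │┃           ▒       ▒             ┃   
─┼────┼────┤┃             ░   ░               ┃   
 │  4 │  6 │┃            ░▒ █ ▒░              ┃   
─┼────┼────┤┃            ▒ ░ ░ ▒              ┃   
 │  9 │  8 │┃                                 ┃   
━━━━━━━━━━━━┃           ░░░ ░ ░░░             ┃   
            ┃          ▒  ▒▓█▓▒  ▒            ┃   
            ┃             ▒▓▒▓▒               ┃   
            ┗━━━━━━━━━━━━━━━━━━━━━━━━━━━━━━━━━┛   
                                                  
                                                  
                                                  
                                                  
                                                  
                                                  


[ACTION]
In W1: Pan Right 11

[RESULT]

━━━━━━━━━━━━┏━━━━━━━━━━━━━━━━━━━━━━━━━━━━━━━━━┓   
uzzle       ┃ ImageViewer                     ┃   
────────────┠─────────────────────────────────┨   
─┬────┬────┐┃                                 ┃   
 │ 12 │    │┃▒       ▒                        ┃   
─┼────┼────┤┃  ░   ░                          ┃   
 │  4 │  6 │┃ ░▒ █ ▒░                         ┃   
─┼────┼────┤┃ ▒ ░ ░ ▒                         ┃   
 │  9 │  8 │┃                                 ┃   
━━━━━━━━━━━━┃░░░ ░ ░░░                        ┃   
            ┃  ▒▓█▓▒  ▒                       ┃   
            ┃  ▒▓▒▓▒                          ┃   
            ┗━━━━━━━━━━━━━━━━━━━━━━━━━━━━━━━━━┛   
                                                  
                                                  
                                                  
                                                  
                                                  
                                                  


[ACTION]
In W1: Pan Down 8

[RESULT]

━━━━━━━━━━━━┏━━━━━━━━━━━━━━━━━━━━━━━━━━━━━━━━━┓   
uzzle       ┃ ImageViewer                     ┃   
────────────┠─────────────────────────────────┨   
─┬────┬────┐┃  ▒▓▒▓▒                          ┃   
 │ 12 │    │┃▓       ▓░                       ┃   
─┼────┼────┤┃   ░ ░   ▒                       ┃   
 │  4 │  6 │┃   █ █                           ┃   
─┼────┼────┤┃                                 ┃   
 │  9 │  8 │┃ ▒▓███▓▒                         ┃   
━━━━━━━━━━━━┃ ▓     ▓                         ┃   
            ┃                                 ┃   
            ┃                                 ┃   
            ┗━━━━━━━━━━━━━━━━━━━━━━━━━━━━━━━━━┛   
                                                  
                                                  
                                                  
                                                  
                                                  
                                                  


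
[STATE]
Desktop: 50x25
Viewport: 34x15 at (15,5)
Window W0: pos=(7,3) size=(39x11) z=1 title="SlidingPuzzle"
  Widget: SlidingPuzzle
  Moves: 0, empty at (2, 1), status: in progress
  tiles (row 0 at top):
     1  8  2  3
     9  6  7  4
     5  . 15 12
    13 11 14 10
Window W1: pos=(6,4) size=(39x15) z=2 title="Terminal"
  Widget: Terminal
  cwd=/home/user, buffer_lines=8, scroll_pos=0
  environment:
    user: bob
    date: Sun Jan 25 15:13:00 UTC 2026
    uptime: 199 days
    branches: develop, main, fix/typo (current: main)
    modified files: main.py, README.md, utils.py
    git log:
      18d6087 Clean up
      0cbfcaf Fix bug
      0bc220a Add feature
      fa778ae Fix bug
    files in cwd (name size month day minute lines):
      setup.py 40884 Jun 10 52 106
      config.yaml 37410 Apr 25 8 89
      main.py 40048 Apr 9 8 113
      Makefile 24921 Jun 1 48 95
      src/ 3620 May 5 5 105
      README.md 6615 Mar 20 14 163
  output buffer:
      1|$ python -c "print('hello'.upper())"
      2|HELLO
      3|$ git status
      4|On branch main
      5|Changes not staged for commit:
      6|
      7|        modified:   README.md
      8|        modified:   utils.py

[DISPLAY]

l                            ┃┨   
─────────────────────────────┨┃   
 -c "print('hello'.upper())" ┃┃   
                             ┃┃   
atus                         ┃┃   
h main                       ┃┃   
not staged for commit:       ┃┃   
                             ┃┃   
modified:   README.md        ┃┛   
modified:   utils.py         ┃    
                             ┃    
                             ┃    
                             ┃    
━━━━━━━━━━━━━━━━━━━━━━━━━━━━━┛    
                                  


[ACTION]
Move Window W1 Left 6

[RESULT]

                       ┃──────┨   
───────────────────────┨      ┃   
rint('hello'.upper())" ┃      ┃   
                       ┃      ┃   
                       ┃      ┃   
                       ┃      ┃   
aged for commit:       ┃      ┃   
                       ┃      ┃   
ed:   README.md        ┃━━━━━━┛   
ed:   utils.py         ┃          
                       ┃          
                       ┃          
                       ┃          
━━━━━━━━━━━━━━━━━━━━━━━┛          
                                  


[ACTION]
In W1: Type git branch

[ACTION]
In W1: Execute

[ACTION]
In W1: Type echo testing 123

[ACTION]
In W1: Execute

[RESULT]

                       ┃──────┨   
───────────────────────┨      ┃   
aged for commit:       ┃      ┃   
                       ┃      ┃   
ed:   README.md        ┃      ┃   
ed:   utils.py         ┃      ┃   
                       ┃      ┃   
                       ┃      ┃   
                       ┃━━━━━━┛   
                       ┃          
 123                   ┃          
                       ┃          
                       ┃          
━━━━━━━━━━━━━━━━━━━━━━━┛          
                                  


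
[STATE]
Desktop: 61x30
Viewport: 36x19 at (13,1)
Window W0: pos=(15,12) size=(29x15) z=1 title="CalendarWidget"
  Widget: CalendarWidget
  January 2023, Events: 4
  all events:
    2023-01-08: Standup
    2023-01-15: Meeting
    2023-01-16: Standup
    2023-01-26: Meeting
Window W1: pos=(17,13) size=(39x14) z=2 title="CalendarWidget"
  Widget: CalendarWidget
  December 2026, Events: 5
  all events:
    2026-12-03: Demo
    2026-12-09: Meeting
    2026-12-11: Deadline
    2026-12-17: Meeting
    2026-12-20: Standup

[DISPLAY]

                                    
                                    
                                    
                                    
                                    
                                    
                                    
                                    
                                    
                                    
                                    
  ┏━━━━━━━━━━━━━━━━━━━━━━━━━━━┓     
  ┃ ┏━━━━━━━━━━━━━━━━━━━━━━━━━━━━━━━
  ┠─┃ CalendarWidget                
  ┃ ┠───────────────────────────────
  ┃M┃            December 2026      
  ┃ ┃Mo Tu We Th Fr Sa Su           
  ┃ ┃    1  2  3*  4  5  6          
  ┃ ┃ 7  8  9* 10 11* 12 13         


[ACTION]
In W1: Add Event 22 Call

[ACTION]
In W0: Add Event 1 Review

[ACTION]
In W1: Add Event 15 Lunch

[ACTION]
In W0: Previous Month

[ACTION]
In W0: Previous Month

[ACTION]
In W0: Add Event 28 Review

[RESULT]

                                    
                                    
                                    
                                    
                                    
                                    
                                    
                                    
                                    
                                    
                                    
  ┏━━━━━━━━━━━━━━━━━━━━━━━━━━━┓     
  ┃ ┏━━━━━━━━━━━━━━━━━━━━━━━━━━━━━━━
  ┠─┃ CalendarWidget                
  ┃ ┠───────────────────────────────
  ┃M┃            December 2026      
  ┃ ┃Mo Tu We Th Fr Sa Su           
  ┃ ┃    1  2  3*  4  5  6          
  ┃1┃ 7  8  9* 10 11* 12 13         


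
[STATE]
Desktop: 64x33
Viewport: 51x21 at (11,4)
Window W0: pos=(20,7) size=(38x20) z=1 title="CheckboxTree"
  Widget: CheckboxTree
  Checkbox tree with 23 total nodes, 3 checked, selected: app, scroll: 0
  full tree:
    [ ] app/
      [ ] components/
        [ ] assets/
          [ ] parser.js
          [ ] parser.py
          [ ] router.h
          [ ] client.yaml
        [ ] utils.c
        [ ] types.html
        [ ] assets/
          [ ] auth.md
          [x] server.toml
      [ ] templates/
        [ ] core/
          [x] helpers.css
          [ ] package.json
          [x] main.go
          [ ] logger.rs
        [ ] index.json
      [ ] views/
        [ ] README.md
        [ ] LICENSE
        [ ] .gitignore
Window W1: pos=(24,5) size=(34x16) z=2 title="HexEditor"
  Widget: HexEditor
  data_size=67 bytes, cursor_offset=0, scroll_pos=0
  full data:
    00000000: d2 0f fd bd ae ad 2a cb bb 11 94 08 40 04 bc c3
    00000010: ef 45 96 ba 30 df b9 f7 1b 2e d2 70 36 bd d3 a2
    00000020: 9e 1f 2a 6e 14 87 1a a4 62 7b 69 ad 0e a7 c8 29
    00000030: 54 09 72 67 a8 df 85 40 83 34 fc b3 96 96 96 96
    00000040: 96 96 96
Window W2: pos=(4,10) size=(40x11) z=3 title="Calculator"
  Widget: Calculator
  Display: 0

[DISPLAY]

                                                   
             ┏━━━━━━━━━━━━━━━━━━━━━━━━━━━━━━━━┓    
             ┃ HexEditor                      ┃    
         ┏━━━┠────────────────────────────────┨    
         ┃ Ch┃00000000  D2 0f fd bd ae ad 2a c┃    
         ┠───┃00000010  ef 45 96 ba 30 df b9 f┃    
━━━━━━━━━━━━━━━━━━━━━━━━━━━━━━━━┓6e 14 87 1a a┃    
lator                           ┃67 a8 df 85 4┃    
────────────────────────────────┨             ┃    
                               0┃             ┃    
──┬───┬───┐                     ┃             ┃    
8 │ 9 │ ÷ │                     ┃             ┃    
──┼───┼───┤                     ┃             ┃    
5 │ 6 │ × │                     ┃             ┃    
──┼───┼───┤                     ┃             ┃    
2 │ 3 │ - │                     ┃             ┃    
━━━━━━━━━━━━━━━━━━━━━━━━━━━━━━━━┛━━━━━━━━━━━━━┛    
         ┃       [x] server.toml              ┃    
         ┃   [-] templates/                   ┃    
         ┃     [-] core/                      ┃    
         ┃       [x] helpers.css              ┃    


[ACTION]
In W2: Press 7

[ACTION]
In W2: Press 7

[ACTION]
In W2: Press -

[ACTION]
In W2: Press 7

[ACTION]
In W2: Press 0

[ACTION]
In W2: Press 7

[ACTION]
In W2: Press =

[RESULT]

                                                   
             ┏━━━━━━━━━━━━━━━━━━━━━━━━━━━━━━━━┓    
             ┃ HexEditor                      ┃    
         ┏━━━┠────────────────────────────────┨    
         ┃ Ch┃00000000  D2 0f fd bd ae ad 2a c┃    
         ┠───┃00000010  ef 45 96 ba 30 df b9 f┃    
━━━━━━━━━━━━━━━━━━━━━━━━━━━━━━━━┓6e 14 87 1a a┃    
lator                           ┃67 a8 df 85 4┃    
────────────────────────────────┨             ┃    
                            -630┃             ┃    
──┬───┬───┐                     ┃             ┃    
8 │ 9 │ ÷ │                     ┃             ┃    
──┼───┼───┤                     ┃             ┃    
5 │ 6 │ × │                     ┃             ┃    
──┼───┼───┤                     ┃             ┃    
2 │ 3 │ - │                     ┃             ┃    
━━━━━━━━━━━━━━━━━━━━━━━━━━━━━━━━┛━━━━━━━━━━━━━┛    
         ┃       [x] server.toml              ┃    
         ┃   [-] templates/                   ┃    
         ┃     [-] core/                      ┃    
         ┃       [x] helpers.css              ┃    


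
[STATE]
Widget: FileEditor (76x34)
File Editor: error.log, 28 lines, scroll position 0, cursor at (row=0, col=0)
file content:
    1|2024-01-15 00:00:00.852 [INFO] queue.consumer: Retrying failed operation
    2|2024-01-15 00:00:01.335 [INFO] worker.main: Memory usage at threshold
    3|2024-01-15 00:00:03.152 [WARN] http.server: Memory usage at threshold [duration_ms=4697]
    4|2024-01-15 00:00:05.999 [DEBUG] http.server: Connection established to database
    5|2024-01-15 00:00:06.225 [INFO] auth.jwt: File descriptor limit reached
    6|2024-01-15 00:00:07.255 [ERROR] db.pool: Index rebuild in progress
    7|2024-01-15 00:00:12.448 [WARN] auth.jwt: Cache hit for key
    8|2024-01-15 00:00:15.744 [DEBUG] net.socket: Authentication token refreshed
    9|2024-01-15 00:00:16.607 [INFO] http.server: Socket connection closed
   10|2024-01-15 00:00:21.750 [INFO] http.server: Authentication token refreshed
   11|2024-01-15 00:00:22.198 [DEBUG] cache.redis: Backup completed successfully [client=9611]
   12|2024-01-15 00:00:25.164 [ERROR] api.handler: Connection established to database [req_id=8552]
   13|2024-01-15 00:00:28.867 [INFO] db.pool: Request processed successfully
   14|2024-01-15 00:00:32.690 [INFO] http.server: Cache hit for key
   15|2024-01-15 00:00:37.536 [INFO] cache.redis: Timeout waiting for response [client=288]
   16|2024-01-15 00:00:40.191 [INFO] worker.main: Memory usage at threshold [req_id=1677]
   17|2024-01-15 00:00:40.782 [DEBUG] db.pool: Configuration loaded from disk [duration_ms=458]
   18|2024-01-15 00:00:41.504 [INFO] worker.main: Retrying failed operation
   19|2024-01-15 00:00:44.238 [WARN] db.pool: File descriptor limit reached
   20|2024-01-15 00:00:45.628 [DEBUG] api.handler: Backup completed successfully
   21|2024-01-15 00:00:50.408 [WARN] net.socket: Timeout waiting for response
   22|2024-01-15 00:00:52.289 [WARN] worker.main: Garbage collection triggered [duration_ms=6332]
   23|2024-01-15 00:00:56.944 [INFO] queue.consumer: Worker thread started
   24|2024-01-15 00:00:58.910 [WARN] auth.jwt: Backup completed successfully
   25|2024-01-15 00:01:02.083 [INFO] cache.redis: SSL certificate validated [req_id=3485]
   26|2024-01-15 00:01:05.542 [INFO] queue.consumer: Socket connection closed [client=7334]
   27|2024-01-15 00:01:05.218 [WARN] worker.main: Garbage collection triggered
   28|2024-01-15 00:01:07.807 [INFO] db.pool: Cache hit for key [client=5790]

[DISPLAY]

█024-01-15 00:00:00.852 [INFO] queue.consumer: Retrying failed operation   ▲
2024-01-15 00:00:01.335 [INFO] worker.main: Memory usage at threshold      █
2024-01-15 00:00:03.152 [WARN] http.server: Memory usage at threshold [dura░
2024-01-15 00:00:05.999 [DEBUG] http.server: Connection established to data░
2024-01-15 00:00:06.225 [INFO] auth.jwt: File descriptor limit reached     ░
2024-01-15 00:00:07.255 [ERROR] db.pool: Index rebuild in progress         ░
2024-01-15 00:00:12.448 [WARN] auth.jwt: Cache hit for key                 ░
2024-01-15 00:00:15.744 [DEBUG] net.socket: Authentication token refreshed ░
2024-01-15 00:00:16.607 [INFO] http.server: Socket connection closed       ░
2024-01-15 00:00:21.750 [INFO] http.server: Authentication token refreshed ░
2024-01-15 00:00:22.198 [DEBUG] cache.redis: Backup completed successfully ░
2024-01-15 00:00:25.164 [ERROR] api.handler: Connection established to data░
2024-01-15 00:00:28.867 [INFO] db.pool: Request processed successfully     ░
2024-01-15 00:00:32.690 [INFO] http.server: Cache hit for key              ░
2024-01-15 00:00:37.536 [INFO] cache.redis: Timeout waiting for response [c░
2024-01-15 00:00:40.191 [INFO] worker.main: Memory usage at threshold [req_░
2024-01-15 00:00:40.782 [DEBUG] db.pool: Configuration loaded from disk [du░
2024-01-15 00:00:41.504 [INFO] worker.main: Retrying failed operation      ░
2024-01-15 00:00:44.238 [WARN] db.pool: File descriptor limit reached      ░
2024-01-15 00:00:45.628 [DEBUG] api.handler: Backup completed successfully ░
2024-01-15 00:00:50.408 [WARN] net.socket: Timeout waiting for response    ░
2024-01-15 00:00:52.289 [WARN] worker.main: Garbage collection triggered [d░
2024-01-15 00:00:56.944 [INFO] queue.consumer: Worker thread started       ░
2024-01-15 00:00:58.910 [WARN] auth.jwt: Backup completed successfully     ░
2024-01-15 00:01:02.083 [INFO] cache.redis: SSL certificate validated [req_░
2024-01-15 00:01:05.542 [INFO] queue.consumer: Socket connection closed [cl░
2024-01-15 00:01:05.218 [WARN] worker.main: Garbage collection triggered   ░
2024-01-15 00:01:07.807 [INFO] db.pool: Cache hit for key [client=5790]    ░
                                                                           ░
                                                                           ░
                                                                           ░
                                                                           ░
                                                                           ░
                                                                           ▼


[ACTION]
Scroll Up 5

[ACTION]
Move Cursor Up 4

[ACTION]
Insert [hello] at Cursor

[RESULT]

hello█024-01-15 00:00:00.852 [INFO] queue.consumer: Retrying failed operati▲
2024-01-15 00:00:01.335 [INFO] worker.main: Memory usage at threshold      █
2024-01-15 00:00:03.152 [WARN] http.server: Memory usage at threshold [dura░
2024-01-15 00:00:05.999 [DEBUG] http.server: Connection established to data░
2024-01-15 00:00:06.225 [INFO] auth.jwt: File descriptor limit reached     ░
2024-01-15 00:00:07.255 [ERROR] db.pool: Index rebuild in progress         ░
2024-01-15 00:00:12.448 [WARN] auth.jwt: Cache hit for key                 ░
2024-01-15 00:00:15.744 [DEBUG] net.socket: Authentication token refreshed ░
2024-01-15 00:00:16.607 [INFO] http.server: Socket connection closed       ░
2024-01-15 00:00:21.750 [INFO] http.server: Authentication token refreshed ░
2024-01-15 00:00:22.198 [DEBUG] cache.redis: Backup completed successfully ░
2024-01-15 00:00:25.164 [ERROR] api.handler: Connection established to data░
2024-01-15 00:00:28.867 [INFO] db.pool: Request processed successfully     ░
2024-01-15 00:00:32.690 [INFO] http.server: Cache hit for key              ░
2024-01-15 00:00:37.536 [INFO] cache.redis: Timeout waiting for response [c░
2024-01-15 00:00:40.191 [INFO] worker.main: Memory usage at threshold [req_░
2024-01-15 00:00:40.782 [DEBUG] db.pool: Configuration loaded from disk [du░
2024-01-15 00:00:41.504 [INFO] worker.main: Retrying failed operation      ░
2024-01-15 00:00:44.238 [WARN] db.pool: File descriptor limit reached      ░
2024-01-15 00:00:45.628 [DEBUG] api.handler: Backup completed successfully ░
2024-01-15 00:00:50.408 [WARN] net.socket: Timeout waiting for response    ░
2024-01-15 00:00:52.289 [WARN] worker.main: Garbage collection triggered [d░
2024-01-15 00:00:56.944 [INFO] queue.consumer: Worker thread started       ░
2024-01-15 00:00:58.910 [WARN] auth.jwt: Backup completed successfully     ░
2024-01-15 00:01:02.083 [INFO] cache.redis: SSL certificate validated [req_░
2024-01-15 00:01:05.542 [INFO] queue.consumer: Socket connection closed [cl░
2024-01-15 00:01:05.218 [WARN] worker.main: Garbage collection triggered   ░
2024-01-15 00:01:07.807 [INFO] db.pool: Cache hit for key [client=5790]    ░
                                                                           ░
                                                                           ░
                                                                           ░
                                                                           ░
                                                                           ░
                                                                           ▼
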